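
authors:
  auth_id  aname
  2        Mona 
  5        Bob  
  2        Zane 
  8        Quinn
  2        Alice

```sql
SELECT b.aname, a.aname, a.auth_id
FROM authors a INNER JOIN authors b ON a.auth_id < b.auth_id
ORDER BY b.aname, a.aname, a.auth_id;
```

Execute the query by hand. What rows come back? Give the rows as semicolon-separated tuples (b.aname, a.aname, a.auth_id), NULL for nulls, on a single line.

(Bob, Alice, 2); (Bob, Mona, 2); (Bob, Zane, 2); (Quinn, Alice, 2); (Quinn, Bob, 5); (Quinn, Mona, 2); (Quinn, Zane, 2)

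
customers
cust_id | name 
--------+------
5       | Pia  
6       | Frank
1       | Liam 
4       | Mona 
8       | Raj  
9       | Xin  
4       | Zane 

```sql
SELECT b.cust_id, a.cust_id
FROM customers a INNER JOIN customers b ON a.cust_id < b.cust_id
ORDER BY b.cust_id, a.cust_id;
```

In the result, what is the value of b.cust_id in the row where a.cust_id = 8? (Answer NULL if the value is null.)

9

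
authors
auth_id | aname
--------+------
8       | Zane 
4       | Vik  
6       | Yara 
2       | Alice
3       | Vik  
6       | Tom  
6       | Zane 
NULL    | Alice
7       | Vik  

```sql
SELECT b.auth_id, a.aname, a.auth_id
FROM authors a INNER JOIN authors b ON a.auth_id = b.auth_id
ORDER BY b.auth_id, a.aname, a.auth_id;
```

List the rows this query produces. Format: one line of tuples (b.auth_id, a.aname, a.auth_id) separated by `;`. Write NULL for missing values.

(2, Alice, 2); (3, Vik, 3); (4, Vik, 4); (6, Tom, 6); (6, Tom, 6); (6, Tom, 6); (6, Yara, 6); (6, Yara, 6); (6, Yara, 6); (6, Zane, 6); (6, Zane, 6); (6, Zane, 6); (7, Vik, 7); (8, Zane, 8)

INNER JOIN keeps only pairs where the ON condition holds.
Matching on a.auth_id = b.auth_id. A NULL in a compared column never satisfies the condition.
- a row (auth_id=8): matches 1 b row(s) → 1 output row(s).
- a row (auth_id=4): matches 1 b row(s) → 1 output row(s).
- a row (auth_id=6): matches 3 b row(s) → 3 output row(s).
- a row (auth_id=2): matches 1 b row(s) → 1 output row(s).
- a row (auth_id=3): matches 1 b row(s) → 1 output row(s).
- a row (auth_id=6): matches 3 b row(s) → 3 output row(s).
- a row (auth_id=6): matches 3 b row(s) → 3 output row(s).
- a row (auth_id=NULL): no match → dropped.
- a row (auth_id=7): matches 1 b row(s) → 1 output row(s).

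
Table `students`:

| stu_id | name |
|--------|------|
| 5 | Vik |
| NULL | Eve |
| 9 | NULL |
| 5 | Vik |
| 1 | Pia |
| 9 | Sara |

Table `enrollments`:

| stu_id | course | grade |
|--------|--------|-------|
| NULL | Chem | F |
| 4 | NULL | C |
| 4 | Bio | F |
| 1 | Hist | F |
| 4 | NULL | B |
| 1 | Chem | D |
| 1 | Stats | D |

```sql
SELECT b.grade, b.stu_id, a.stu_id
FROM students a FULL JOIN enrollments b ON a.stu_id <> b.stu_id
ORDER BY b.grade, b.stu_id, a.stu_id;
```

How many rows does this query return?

29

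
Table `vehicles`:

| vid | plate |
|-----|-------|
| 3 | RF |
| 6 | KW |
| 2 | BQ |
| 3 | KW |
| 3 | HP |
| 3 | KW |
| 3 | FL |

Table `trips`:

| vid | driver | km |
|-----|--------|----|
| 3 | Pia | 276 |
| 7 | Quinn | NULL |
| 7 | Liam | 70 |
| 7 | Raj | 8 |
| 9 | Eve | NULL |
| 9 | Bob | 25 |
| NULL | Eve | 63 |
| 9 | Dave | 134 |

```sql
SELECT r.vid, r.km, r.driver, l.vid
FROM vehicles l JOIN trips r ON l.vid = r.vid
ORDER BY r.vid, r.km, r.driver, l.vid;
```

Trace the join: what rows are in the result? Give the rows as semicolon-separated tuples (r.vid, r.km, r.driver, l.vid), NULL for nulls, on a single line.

INNER JOIN keeps only pairs where the ON condition holds.
Matching on l.vid = r.vid. A NULL in a compared column never satisfies the condition.
Matched pairs: 5.

(3, 276, Pia, 3); (3, 276, Pia, 3); (3, 276, Pia, 3); (3, 276, Pia, 3); (3, 276, Pia, 3)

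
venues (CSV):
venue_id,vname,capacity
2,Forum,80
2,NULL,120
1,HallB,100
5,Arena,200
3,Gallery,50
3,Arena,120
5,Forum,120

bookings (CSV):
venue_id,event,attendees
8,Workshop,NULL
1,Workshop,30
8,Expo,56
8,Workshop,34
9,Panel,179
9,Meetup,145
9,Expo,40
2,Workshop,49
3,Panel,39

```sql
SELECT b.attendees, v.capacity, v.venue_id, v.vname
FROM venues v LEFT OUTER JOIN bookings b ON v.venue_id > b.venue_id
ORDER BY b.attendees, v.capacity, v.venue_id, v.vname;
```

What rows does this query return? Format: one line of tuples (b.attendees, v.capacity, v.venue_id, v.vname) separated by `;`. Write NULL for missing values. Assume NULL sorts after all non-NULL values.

(30, 50, 3, Gallery); (30, 80, 2, Forum); (30, 120, 2, NULL); (30, 120, 3, Arena); (30, 120, 5, Forum); (30, 200, 5, Arena); (39, 120, 5, Forum); (39, 200, 5, Arena); (49, 50, 3, Gallery); (49, 120, 3, Arena); (49, 120, 5, Forum); (49, 200, 5, Arena); (NULL, 100, 1, HallB)

LEFT JOIN keeps every row from `venues`; unmatched rows get NULL for `bookings`'s columns.
Matching on v.venue_id > b.venue_id.
- venue_id=2: 1 matching b row(s), so 1 row(s) emitted.
- venue_id=2: 1 matching b row(s), so 1 row(s) emitted.
- venue_id=1: no b row matches, row kept with b columns NULL.
- venue_id=5: 3 matching b row(s), so 3 row(s) emitted.
- venue_id=3: 2 matching b row(s), so 2 row(s) emitted.
- venue_id=3: 2 matching b row(s), so 2 row(s) emitted.
- venue_id=5: 3 matching b row(s), so 3 row(s) emitted.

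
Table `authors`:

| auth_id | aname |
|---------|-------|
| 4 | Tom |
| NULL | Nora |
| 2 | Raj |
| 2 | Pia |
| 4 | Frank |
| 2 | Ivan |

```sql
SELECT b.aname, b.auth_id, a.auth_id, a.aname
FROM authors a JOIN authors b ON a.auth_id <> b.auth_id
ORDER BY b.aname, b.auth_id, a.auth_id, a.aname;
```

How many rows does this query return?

INNER JOIN keeps only pairs where the ON condition holds.
Matching on a.auth_id <> b.auth_id. A NULL in a compared column never satisfies the condition.
Matched pairs: 12.
Total: 12 rows.

12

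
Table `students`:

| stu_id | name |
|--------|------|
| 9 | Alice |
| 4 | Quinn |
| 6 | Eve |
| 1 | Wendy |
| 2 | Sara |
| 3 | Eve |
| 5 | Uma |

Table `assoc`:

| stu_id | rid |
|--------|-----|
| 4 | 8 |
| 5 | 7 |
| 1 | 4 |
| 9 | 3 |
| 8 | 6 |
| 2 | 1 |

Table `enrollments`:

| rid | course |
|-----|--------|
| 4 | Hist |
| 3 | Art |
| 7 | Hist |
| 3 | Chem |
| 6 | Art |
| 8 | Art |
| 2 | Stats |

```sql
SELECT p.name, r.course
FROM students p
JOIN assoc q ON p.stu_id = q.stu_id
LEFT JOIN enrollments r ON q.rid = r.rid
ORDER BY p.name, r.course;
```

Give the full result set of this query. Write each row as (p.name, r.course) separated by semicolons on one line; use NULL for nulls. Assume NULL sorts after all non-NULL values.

(Alice, Art); (Alice, Chem); (Quinn, Art); (Sara, NULL); (Uma, Hist); (Wendy, Hist)

Evaluate left to right. First `students p INNER JOIN assoc q` on stu_id: 5 row(s).
Then LEFT JOIN `enrollments r` on rid: each of those 5 rows is kept; rows whose q.rid has no match in r get NULL for r's columns.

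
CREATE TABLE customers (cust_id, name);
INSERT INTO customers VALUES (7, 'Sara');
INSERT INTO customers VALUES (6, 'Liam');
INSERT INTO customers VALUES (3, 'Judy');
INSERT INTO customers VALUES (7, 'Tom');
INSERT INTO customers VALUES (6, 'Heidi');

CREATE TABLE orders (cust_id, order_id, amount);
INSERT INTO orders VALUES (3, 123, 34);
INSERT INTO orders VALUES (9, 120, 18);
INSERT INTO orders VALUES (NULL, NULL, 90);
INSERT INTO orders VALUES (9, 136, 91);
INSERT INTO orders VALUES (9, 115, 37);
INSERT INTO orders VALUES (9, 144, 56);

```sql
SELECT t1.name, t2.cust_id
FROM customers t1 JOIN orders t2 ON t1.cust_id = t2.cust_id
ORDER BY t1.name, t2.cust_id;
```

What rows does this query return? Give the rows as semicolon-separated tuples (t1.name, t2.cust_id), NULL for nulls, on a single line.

INNER JOIN keeps only pairs where the ON condition holds.
Matching on t1.cust_id = t2.cust_id. A NULL in a compared column never satisfies the condition.
Matched pairs: 1.

(Judy, 3)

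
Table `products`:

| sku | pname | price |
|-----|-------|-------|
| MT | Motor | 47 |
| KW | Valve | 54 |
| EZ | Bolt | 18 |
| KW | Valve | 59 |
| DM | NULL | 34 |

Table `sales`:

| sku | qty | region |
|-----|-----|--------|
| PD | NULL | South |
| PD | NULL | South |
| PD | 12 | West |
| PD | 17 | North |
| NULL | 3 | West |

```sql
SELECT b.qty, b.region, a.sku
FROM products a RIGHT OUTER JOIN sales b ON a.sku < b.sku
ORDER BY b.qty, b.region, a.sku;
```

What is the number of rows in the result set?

21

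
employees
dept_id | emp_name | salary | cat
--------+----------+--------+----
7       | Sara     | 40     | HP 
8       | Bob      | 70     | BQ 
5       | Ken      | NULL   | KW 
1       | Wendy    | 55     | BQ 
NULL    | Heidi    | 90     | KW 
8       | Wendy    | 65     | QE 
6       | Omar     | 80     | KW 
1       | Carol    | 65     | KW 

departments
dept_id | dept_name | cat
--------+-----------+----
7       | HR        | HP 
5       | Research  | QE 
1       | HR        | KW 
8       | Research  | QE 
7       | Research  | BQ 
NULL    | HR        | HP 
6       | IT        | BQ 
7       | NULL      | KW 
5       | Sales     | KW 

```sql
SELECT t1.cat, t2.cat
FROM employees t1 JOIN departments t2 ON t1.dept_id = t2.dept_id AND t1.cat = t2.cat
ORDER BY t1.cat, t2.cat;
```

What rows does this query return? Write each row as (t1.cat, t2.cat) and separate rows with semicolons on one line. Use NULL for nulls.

INNER JOIN keeps only pairs where the ON condition holds.
Matching on t1.dept_id = t2.dept_id AND t1.cat = t2.cat. A NULL in a compared column never satisfies the condition.
Matched pairs: 4.

(HP, HP); (KW, KW); (KW, KW); (QE, QE)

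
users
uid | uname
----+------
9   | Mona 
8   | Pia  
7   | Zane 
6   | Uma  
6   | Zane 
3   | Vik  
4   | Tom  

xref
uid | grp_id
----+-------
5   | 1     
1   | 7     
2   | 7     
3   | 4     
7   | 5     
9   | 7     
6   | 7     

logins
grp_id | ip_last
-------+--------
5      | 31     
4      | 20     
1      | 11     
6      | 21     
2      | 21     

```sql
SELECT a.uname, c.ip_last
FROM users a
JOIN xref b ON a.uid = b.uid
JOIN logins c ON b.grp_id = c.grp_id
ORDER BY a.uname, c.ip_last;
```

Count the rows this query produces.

2

Joins associate left-to-right: users INNER JOIN xref on uid gives 5 intermediate row(s).
Then INNER JOIN `logins c` on grp_id: keep only rows whose b.grp_id appears in c.
Result: 2 row(s).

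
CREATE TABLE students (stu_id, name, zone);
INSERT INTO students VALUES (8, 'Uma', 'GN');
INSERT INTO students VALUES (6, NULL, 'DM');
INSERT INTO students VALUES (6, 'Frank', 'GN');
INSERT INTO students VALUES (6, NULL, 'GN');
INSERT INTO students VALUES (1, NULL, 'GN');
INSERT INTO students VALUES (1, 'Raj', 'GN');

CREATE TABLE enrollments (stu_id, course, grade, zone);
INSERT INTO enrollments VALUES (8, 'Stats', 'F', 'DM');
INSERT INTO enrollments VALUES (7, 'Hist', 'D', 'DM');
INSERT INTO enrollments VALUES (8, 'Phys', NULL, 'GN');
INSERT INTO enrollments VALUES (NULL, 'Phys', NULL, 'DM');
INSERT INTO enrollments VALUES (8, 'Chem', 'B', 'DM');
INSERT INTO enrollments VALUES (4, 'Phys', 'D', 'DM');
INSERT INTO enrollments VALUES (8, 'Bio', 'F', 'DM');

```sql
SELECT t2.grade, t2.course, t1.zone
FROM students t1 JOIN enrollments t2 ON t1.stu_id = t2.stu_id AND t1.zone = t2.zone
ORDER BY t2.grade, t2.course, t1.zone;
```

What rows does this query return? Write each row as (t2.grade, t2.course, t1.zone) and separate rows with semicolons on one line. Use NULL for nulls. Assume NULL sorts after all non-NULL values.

INNER JOIN keeps only pairs where the ON condition holds.
Matching on t1.stu_id = t2.stu_id AND t1.zone = t2.zone. A NULL in a compared column never satisfies the condition.
- t1[0] stu_id=8, zone=GN → 1 match(es) in t2 → 1 row(s).
- t1[1] stu_id=6, zone=DM → no match; dropped.
- t1[2] stu_id=6, zone=GN → no match; dropped.
- t1[3] stu_id=6, zone=GN → no match; dropped.
- t1[4] stu_id=1, zone=GN → no match; dropped.
- t1[5] stu_id=1, zone=GN → no match; dropped.
After projecting and ordering:
t2.grade | t2.course | t1.zone
NULL | Phys | GN

(NULL, Phys, GN)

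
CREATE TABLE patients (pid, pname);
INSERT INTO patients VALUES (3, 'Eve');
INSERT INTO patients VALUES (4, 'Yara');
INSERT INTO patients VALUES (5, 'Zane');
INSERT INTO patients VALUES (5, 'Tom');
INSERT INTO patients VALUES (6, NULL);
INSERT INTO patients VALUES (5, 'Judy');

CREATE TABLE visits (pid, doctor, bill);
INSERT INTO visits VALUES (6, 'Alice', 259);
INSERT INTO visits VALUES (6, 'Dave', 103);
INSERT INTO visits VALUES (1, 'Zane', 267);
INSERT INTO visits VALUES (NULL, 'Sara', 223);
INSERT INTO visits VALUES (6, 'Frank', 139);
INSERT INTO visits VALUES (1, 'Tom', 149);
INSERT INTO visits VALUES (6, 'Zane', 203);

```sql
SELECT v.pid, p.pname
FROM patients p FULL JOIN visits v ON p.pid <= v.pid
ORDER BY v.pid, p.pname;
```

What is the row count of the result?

FULL OUTER JOIN keeps every row from both sides; unmatched rows get NULL for the other side's columns.
Matching on p.pid <= v.pid. A NULL in a compared column never satisfies the condition.
Matched pairs: 24; unmatched p rows kept: 0; unmatched v rows kept: 3.
Total: 24 matched + 3 padded = 27 rows.

27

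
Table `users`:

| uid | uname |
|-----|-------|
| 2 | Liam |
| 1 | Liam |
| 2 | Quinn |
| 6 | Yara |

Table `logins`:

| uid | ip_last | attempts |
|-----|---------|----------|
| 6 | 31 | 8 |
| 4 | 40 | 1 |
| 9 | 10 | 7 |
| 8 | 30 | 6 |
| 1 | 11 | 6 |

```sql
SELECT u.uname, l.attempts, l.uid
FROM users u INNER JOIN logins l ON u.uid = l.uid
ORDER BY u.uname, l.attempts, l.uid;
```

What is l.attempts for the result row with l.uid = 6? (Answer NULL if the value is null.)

8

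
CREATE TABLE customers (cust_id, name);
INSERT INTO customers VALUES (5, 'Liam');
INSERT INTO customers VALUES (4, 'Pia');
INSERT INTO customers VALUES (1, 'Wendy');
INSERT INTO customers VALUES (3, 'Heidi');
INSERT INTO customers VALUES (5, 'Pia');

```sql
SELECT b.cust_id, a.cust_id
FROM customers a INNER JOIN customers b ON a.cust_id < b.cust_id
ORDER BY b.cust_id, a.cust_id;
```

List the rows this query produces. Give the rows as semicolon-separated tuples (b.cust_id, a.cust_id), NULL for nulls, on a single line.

(3, 1); (4, 1); (4, 3); (5, 1); (5, 1); (5, 3); (5, 3); (5, 4); (5, 4)

INNER JOIN keeps only pairs where the ON condition holds.
Matching on a.cust_id < b.cust_id.
- a row (cust_id=5): no match → dropped.
- a row (cust_id=4): matches 2 b row(s) → 2 output row(s).
- a row (cust_id=1): matches 4 b row(s) → 4 output row(s).
- a row (cust_id=3): matches 3 b row(s) → 3 output row(s).
- a row (cust_id=5): no match → dropped.
After projecting and ordering:
b.cust_id | a.cust_id
3 | 1
4 | 1
4 | 3
5 | 1
5 | 1
5 | 3
5 | 3
5 | 4
5 | 4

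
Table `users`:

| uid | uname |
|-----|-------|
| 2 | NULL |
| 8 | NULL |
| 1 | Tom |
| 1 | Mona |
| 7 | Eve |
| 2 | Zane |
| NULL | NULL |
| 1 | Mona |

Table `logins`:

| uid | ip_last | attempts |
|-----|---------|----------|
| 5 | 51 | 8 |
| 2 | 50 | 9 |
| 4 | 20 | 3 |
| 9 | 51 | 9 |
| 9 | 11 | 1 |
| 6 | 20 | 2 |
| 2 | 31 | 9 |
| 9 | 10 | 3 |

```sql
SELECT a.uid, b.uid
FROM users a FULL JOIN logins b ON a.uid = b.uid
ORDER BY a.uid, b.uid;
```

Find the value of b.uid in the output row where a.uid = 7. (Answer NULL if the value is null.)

NULL

FULL OUTER JOIN keeps every row from both sides; unmatched rows get NULL for the other side's columns.
Matching on a.uid = b.uid. A NULL in a compared column never satisfies the condition.
Matched pairs: 4; unmatched a rows kept: 6; unmatched b rows kept: 6.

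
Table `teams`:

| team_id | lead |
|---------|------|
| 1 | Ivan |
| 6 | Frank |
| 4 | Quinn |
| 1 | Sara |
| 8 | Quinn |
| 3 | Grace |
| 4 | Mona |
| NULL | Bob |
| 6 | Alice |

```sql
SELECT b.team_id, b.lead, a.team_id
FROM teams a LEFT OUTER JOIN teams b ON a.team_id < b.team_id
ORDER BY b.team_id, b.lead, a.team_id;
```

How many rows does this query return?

27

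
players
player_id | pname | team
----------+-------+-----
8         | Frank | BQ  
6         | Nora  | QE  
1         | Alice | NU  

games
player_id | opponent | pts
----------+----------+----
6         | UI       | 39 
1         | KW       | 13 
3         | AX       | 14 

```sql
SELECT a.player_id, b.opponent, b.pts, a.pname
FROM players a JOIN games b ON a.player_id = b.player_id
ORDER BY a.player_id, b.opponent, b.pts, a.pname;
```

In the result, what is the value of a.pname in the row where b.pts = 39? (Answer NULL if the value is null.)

INNER JOIN keeps only pairs where the ON condition holds.
Matching on a.player_id = b.player_id.
- a[0] player_id=8 → no match; dropped.
- a[1] player_id=6 → 1 match(es) in b → 1 row(s).
- a[2] player_id=1 → 1 match(es) in b → 1 row(s).

Nora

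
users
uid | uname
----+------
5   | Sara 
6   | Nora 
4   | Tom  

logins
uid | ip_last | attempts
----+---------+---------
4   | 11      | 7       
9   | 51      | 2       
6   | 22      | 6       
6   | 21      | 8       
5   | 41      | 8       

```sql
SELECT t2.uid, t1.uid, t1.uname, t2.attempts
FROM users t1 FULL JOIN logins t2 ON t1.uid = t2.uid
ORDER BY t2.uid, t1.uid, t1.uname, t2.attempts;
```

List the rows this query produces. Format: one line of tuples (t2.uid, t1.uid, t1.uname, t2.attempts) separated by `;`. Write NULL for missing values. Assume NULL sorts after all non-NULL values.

(4, 4, Tom, 7); (5, 5, Sara, 8); (6, 6, Nora, 6); (6, 6, Nora, 8); (9, NULL, NULL, 2)

FULL OUTER JOIN keeps every row from both sides; unmatched rows get NULL for the other side's columns.
Matching on t1.uid = t2.uid.
- t1 row (uid=5): matches 1 t2 row(s) → 1 output row(s).
- t1 row (uid=6): matches 2 t2 row(s) → 2 output row(s).
- t1 row (uid=4): matches 1 t2 row(s) → 1 output row(s).
- plus 1 unmatched t2 row(s), each kept with NULL t1 columns.
After projecting and ordering:
t2.uid | t1.uid | t1.uname | t2.attempts
4 | 4 | Tom | 7
5 | 5 | Sara | 8
6 | 6 | Nora | 6
6 | 6 | Nora | 8
9 | NULL | NULL | 2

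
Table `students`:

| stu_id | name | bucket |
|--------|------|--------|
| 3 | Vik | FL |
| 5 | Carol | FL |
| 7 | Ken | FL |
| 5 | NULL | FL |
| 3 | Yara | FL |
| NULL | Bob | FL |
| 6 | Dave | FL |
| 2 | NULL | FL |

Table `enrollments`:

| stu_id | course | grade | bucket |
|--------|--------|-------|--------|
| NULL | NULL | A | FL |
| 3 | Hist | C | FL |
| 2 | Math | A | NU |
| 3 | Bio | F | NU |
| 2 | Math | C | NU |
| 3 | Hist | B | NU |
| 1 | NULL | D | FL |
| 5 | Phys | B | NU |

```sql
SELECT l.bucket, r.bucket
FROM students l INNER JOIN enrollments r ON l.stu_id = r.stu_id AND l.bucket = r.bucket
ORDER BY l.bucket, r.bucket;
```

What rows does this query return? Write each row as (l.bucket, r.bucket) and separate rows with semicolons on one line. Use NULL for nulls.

INNER JOIN keeps only pairs where the ON condition holds.
Matching on l.stu_id = r.stu_id AND l.bucket = r.bucket. A NULL in a compared column never satisfies the condition.
- l (stu_id=3, bucket=FL) pairs with 1 row(s) of r.
- l (stu_id=5, bucket=FL) has no partner → excluded.
- l (stu_id=7, bucket=FL) has no partner → excluded.
- l (stu_id=5, bucket=FL) has no partner → excluded.
- l (stu_id=3, bucket=FL) pairs with 1 row(s) of r.
- l (stu_id=NULL, bucket=FL) has no partner → excluded.
- l (stu_id=6, bucket=FL) has no partner → excluded.
- l (stu_id=2, bucket=FL) has no partner → excluded.
After projecting and ordering:
l.bucket | r.bucket
FL | FL
FL | FL

(FL, FL); (FL, FL)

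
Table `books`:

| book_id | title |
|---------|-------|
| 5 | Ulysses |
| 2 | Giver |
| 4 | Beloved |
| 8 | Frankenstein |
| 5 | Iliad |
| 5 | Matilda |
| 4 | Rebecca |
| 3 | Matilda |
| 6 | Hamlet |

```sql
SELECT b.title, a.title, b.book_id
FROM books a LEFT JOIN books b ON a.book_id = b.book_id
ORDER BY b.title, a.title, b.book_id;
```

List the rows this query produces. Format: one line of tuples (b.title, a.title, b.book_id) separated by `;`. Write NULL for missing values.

LEFT JOIN keeps every row from `books a`; unmatched rows get NULL for `books b`'s columns.
Matching on a.book_id = b.book_id.
Matched pairs: 17; unmatched a rows kept: 0.

(Beloved, Beloved, 4); (Beloved, Rebecca, 4); (Frankenstein, Frankenstein, 8); (Giver, Giver, 2); (Hamlet, Hamlet, 6); (Iliad, Iliad, 5); (Iliad, Matilda, 5); (Iliad, Ulysses, 5); (Matilda, Iliad, 5); (Matilda, Matilda, 3); (Matilda, Matilda, 5); (Matilda, Ulysses, 5); (Rebecca, Beloved, 4); (Rebecca, Rebecca, 4); (Ulysses, Iliad, 5); (Ulysses, Matilda, 5); (Ulysses, Ulysses, 5)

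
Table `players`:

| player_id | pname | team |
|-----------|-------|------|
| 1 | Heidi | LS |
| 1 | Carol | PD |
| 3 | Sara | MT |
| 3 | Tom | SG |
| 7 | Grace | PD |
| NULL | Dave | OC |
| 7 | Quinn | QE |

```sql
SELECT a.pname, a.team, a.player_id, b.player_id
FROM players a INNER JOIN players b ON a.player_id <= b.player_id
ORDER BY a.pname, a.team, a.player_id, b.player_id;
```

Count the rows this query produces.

24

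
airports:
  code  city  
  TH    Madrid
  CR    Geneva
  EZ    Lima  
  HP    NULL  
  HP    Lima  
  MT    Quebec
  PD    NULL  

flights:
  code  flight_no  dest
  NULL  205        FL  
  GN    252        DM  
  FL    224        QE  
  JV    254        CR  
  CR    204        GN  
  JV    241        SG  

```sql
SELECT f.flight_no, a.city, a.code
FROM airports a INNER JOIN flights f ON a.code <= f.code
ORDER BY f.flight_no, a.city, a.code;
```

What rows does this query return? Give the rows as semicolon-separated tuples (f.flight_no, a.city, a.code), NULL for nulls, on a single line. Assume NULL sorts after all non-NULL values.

(204, Geneva, CR); (224, Geneva, CR); (224, Lima, EZ); (241, Geneva, CR); (241, Lima, EZ); (241, Lima, HP); (241, NULL, HP); (252, Geneva, CR); (252, Lima, EZ); (254, Geneva, CR); (254, Lima, EZ); (254, Lima, HP); (254, NULL, HP)

INNER JOIN keeps only pairs where the ON condition holds.
Matching on a.code <= f.code. A NULL in a compared column never satisfies the condition.
- code=TH: no matching f row, dropped.
- code=CR: 5 matching f row(s), so 5 row(s) emitted.
- code=EZ: 4 matching f row(s), so 4 row(s) emitted.
- code=HP: 2 matching f row(s), so 2 row(s) emitted.
- code=HP: 2 matching f row(s), so 2 row(s) emitted.
- code=MT: no matching f row, dropped.
- code=PD: no matching f row, dropped.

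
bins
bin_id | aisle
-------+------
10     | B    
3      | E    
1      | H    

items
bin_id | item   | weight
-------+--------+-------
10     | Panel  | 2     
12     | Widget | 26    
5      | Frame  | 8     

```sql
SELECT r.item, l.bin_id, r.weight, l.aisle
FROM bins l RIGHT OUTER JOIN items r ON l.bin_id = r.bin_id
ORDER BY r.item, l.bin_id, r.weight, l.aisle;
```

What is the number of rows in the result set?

RIGHT JOIN keeps every row from `items`; unmatched rows get NULL for `bins`'s columns.
Matching on l.bin_id = r.bin_id.
- bin_id=10: 1 matching r row(s), so 1 row(s) emitted.
- bin_id=3: no matching r row.
- bin_id=1: no matching r row.
- 2 row(s) from r found no l partner → padded with NULL.
Total: 1 matched + 2 padded = 3 rows.

3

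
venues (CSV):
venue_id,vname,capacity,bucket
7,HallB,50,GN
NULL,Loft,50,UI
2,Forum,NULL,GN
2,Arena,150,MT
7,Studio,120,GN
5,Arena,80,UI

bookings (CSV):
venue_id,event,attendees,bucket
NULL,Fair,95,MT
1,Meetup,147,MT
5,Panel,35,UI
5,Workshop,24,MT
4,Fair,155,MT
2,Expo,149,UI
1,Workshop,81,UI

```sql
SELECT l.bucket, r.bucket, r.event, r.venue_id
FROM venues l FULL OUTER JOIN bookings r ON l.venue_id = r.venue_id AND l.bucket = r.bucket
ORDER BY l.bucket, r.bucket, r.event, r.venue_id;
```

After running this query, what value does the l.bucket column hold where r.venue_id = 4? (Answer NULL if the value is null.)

NULL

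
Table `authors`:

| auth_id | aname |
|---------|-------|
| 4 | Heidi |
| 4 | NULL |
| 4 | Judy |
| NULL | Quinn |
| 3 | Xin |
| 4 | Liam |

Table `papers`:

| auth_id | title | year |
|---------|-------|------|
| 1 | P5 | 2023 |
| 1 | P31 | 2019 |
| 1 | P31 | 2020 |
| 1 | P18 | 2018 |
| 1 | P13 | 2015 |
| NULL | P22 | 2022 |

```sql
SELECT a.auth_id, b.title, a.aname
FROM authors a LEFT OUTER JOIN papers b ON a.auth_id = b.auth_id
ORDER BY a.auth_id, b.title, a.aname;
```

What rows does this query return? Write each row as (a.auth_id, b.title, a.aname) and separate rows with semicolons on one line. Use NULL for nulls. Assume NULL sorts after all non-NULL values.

(3, NULL, Xin); (4, NULL, Heidi); (4, NULL, Judy); (4, NULL, Liam); (4, NULL, NULL); (NULL, NULL, Quinn)

LEFT JOIN keeps every row from `authors`; unmatched rows get NULL for `papers`'s columns.
Matching on a.auth_id = b.auth_id. A NULL in a compared column never satisfies the condition.
- a (auth_id=4) has no partner → padded with NULL.
- a (auth_id=4) has no partner → padded with NULL.
- a (auth_id=4) has no partner → padded with NULL.
- a (auth_id=NULL) has no partner → padded with NULL.
- a (auth_id=3) has no partner → padded with NULL.
- a (auth_id=4) has no partner → padded with NULL.
After projecting and ordering:
a.auth_id | b.title | a.aname
3 | NULL | Xin
4 | NULL | Heidi
4 | NULL | Judy
4 | NULL | Liam
4 | NULL | NULL
NULL | NULL | Quinn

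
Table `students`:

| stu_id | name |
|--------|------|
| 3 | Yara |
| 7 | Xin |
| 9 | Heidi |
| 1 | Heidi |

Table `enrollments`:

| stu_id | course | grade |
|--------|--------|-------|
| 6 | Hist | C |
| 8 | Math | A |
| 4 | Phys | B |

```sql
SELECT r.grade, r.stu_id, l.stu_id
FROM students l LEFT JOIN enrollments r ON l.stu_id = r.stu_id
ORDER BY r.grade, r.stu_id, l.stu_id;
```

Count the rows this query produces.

4

LEFT JOIN keeps every row from `students`; unmatched rows get NULL for `enrollments`'s columns.
Matching on l.stu_id = r.stu_id.
- l row (stu_id=3): no match → kept, r columns NULL.
- l row (stu_id=7): no match → kept, r columns NULL.
- l row (stu_id=9): no match → kept, r columns NULL.
- l row (stu_id=1): no match → kept, r columns NULL.
Total: 0 matched + 4 padded = 4 rows.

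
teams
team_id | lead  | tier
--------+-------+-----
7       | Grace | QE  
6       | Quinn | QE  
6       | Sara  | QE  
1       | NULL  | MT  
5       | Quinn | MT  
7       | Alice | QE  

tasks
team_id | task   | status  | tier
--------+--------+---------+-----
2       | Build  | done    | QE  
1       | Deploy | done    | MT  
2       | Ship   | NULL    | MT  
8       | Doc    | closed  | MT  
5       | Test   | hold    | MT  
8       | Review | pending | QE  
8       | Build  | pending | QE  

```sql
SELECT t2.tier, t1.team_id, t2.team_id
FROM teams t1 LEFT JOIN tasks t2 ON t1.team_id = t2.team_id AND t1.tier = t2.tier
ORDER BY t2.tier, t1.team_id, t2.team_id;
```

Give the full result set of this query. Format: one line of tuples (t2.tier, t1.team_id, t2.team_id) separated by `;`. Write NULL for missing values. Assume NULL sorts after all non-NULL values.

(MT, 1, 1); (MT, 5, 5); (NULL, 6, NULL); (NULL, 6, NULL); (NULL, 7, NULL); (NULL, 7, NULL)

LEFT JOIN keeps every row from `teams`; unmatched rows get NULL for `tasks`'s columns.
Matching on t1.team_id = t2.team_id AND t1.tier = t2.tier.
- team_id=7, tier=QE: no t2 row matches, row kept with t2 columns NULL.
- team_id=6, tier=QE: no t2 row matches, row kept with t2 columns NULL.
- team_id=6, tier=QE: no t2 row matches, row kept with t2 columns NULL.
- team_id=1, tier=MT: 1 matching t2 row(s), so 1 row(s) emitted.
- team_id=5, tier=MT: 1 matching t2 row(s), so 1 row(s) emitted.
- team_id=7, tier=QE: no t2 row matches, row kept with t2 columns NULL.
After projecting and ordering:
t2.tier | t1.team_id | t2.team_id
MT | 1 | 1
MT | 5 | 5
NULL | 6 | NULL
NULL | 6 | NULL
NULL | 7 | NULL
NULL | 7 | NULL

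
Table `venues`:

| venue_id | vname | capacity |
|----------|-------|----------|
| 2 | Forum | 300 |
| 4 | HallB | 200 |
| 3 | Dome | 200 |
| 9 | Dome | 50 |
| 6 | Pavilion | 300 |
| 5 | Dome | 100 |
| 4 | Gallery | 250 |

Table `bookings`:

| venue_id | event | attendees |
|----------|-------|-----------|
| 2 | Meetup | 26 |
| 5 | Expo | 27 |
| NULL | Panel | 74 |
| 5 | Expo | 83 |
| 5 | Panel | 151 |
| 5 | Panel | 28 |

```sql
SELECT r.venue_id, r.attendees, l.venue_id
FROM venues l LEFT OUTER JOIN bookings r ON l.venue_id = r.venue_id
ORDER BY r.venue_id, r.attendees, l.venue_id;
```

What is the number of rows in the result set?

LEFT JOIN keeps every row from `venues`; unmatched rows get NULL for `bookings`'s columns.
Matching on l.venue_id = r.venue_id. A NULL in a compared column never satisfies the condition.
Matched pairs: 5; unmatched l rows kept: 5.
Total: 5 matched + 5 padded = 10 rows.

10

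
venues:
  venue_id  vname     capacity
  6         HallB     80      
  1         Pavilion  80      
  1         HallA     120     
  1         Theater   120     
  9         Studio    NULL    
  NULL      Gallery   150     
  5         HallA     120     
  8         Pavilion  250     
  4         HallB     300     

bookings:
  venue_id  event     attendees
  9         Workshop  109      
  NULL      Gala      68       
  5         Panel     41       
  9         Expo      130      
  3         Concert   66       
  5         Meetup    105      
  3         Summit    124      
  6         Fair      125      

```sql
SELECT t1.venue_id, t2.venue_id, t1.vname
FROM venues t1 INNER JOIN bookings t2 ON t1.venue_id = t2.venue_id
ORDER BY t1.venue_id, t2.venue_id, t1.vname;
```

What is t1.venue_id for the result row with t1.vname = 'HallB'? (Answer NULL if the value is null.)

INNER JOIN keeps only pairs where the ON condition holds.
Matching on t1.venue_id = t2.venue_id. A NULL in a compared column never satisfies the condition.
- t1 row (venue_id=6): matches 1 t2 row(s) → 1 output row(s).
- t1 row (venue_id=1): no match → dropped.
- t1 row (venue_id=1): no match → dropped.
- t1 row (venue_id=1): no match → dropped.
- t1 row (venue_id=9): matches 2 t2 row(s) → 2 output row(s).
- t1 row (venue_id=NULL): no match → dropped.
- t1 row (venue_id=5): matches 2 t2 row(s) → 2 output row(s).
- t1 row (venue_id=8): no match → dropped.
- t1 row (venue_id=4): no match → dropped.

6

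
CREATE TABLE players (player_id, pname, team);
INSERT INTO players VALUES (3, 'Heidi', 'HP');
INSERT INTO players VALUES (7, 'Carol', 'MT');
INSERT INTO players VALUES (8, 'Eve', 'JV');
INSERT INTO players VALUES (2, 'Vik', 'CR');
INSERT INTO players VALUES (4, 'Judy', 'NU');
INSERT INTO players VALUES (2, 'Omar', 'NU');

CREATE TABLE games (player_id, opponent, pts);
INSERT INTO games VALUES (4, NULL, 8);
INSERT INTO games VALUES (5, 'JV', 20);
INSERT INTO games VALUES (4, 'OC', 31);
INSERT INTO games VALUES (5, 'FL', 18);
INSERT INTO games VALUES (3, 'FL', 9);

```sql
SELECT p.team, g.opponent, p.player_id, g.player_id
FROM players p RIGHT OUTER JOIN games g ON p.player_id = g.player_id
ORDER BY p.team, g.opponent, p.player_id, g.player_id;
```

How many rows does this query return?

5

RIGHT JOIN keeps every row from `games`; unmatched rows get NULL for `players`'s columns.
Matching on p.player_id = g.player_id.
Matched pairs: 3; unmatched g rows kept: 2.
Total: 3 matched + 2 padded = 5 rows.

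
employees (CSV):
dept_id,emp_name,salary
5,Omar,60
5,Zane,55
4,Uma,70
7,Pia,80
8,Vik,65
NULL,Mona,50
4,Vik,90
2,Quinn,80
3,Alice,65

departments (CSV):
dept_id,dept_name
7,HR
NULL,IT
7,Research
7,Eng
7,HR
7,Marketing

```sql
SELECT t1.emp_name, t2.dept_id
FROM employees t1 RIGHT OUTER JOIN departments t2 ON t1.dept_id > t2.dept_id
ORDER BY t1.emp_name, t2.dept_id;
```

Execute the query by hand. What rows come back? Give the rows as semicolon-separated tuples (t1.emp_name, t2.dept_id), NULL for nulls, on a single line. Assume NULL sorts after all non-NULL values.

(Vik, 7); (Vik, 7); (Vik, 7); (Vik, 7); (Vik, 7); (NULL, NULL)

RIGHT JOIN keeps every row from `departments`; unmatched rows get NULL for `employees`'s columns.
Matching on t1.dept_id > t2.dept_id. A NULL in a compared column never satisfies the condition.
- dept_id=5: no matching t2 row.
- dept_id=5: no matching t2 row.
- dept_id=4: no matching t2 row.
- dept_id=7: no matching t2 row.
- dept_id=8: 5 matching t2 row(s), so 5 row(s) emitted.
- dept_id=NULL: no matching t2 row.
- dept_id=4: no matching t2 row.
- dept_id=2: no matching t2 row.
- dept_id=3: no matching t2 row.
- 1 row(s) from t2 found no t1 partner → padded with NULL.
After projecting and ordering:
t1.emp_name | t2.dept_id
Vik | 7
Vik | 7
Vik | 7
Vik | 7
Vik | 7
NULL | NULL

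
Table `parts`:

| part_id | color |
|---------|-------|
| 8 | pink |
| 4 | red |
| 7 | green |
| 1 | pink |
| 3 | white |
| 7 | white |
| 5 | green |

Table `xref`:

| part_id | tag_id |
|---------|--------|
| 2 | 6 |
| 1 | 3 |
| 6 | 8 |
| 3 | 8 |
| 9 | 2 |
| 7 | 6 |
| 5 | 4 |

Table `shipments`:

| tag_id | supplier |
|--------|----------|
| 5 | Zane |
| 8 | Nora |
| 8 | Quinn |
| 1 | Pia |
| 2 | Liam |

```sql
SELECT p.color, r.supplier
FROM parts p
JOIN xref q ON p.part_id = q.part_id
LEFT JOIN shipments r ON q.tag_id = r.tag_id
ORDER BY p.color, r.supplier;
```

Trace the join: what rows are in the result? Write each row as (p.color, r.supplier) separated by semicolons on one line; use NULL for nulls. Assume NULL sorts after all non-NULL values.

Joins associate left-to-right: parts INNER JOIN xref on part_id gives 5 intermediate row(s).
Then LEFT JOIN `shipments r` on tag_id: each of those 5 rows is kept; rows whose q.tag_id has no match in r get NULL for r's columns.

(green, NULL); (green, NULL); (pink, NULL); (white, Nora); (white, Quinn); (white, NULL)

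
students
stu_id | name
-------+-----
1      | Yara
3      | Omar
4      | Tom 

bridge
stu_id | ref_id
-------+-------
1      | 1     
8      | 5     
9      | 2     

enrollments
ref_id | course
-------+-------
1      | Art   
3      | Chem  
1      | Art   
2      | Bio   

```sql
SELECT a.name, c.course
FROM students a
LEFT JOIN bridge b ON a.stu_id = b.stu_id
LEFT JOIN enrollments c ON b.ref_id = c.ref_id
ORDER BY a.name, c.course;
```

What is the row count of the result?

4

Step 1 — a LEFT JOIN b on stu_id → 3 row(s).
Then LEFT JOIN `enrollments c` on ref_id: each of those 3 rows is kept; rows whose b.ref_id has no match in c get NULL for c's columns.
Result: 4 row(s).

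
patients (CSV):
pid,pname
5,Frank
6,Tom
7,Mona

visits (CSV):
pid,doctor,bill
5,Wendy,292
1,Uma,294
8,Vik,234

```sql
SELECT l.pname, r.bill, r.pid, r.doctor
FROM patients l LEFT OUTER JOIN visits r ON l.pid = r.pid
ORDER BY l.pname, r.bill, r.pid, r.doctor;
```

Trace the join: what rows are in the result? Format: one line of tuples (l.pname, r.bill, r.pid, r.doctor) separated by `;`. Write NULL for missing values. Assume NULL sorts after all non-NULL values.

LEFT JOIN keeps every row from `patients`; unmatched rows get NULL for `visits`'s columns.
Matching on l.pid = r.pid.
- l (pid=5) pairs with 1 row(s) of r.
- l (pid=6) has no partner → padded with NULL.
- l (pid=7) has no partner → padded with NULL.
After projecting and ordering:
l.pname | r.bill | r.pid | r.doctor
Frank | 292 | 5 | Wendy
Mona | NULL | NULL | NULL
Tom | NULL | NULL | NULL

(Frank, 292, 5, Wendy); (Mona, NULL, NULL, NULL); (Tom, NULL, NULL, NULL)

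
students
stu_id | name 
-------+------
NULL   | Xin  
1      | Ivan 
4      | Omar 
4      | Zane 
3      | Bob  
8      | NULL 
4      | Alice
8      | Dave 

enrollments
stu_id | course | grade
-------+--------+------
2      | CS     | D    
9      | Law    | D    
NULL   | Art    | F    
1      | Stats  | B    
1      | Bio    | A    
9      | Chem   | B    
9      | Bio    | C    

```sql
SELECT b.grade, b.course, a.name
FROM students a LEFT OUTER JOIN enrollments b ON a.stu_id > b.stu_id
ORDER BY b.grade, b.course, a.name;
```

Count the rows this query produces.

LEFT JOIN keeps every row from `students`; unmatched rows get NULL for `enrollments`'s columns.
Matching on a.stu_id > b.stu_id. A NULL in a compared column never satisfies the condition.
- a[0] stu_id=NULL → no match; kept with NULLs on the b side.
- a[1] stu_id=1 → no match; kept with NULLs on the b side.
- a[2] stu_id=4 → 3 match(es) in b → 3 row(s).
- a[3] stu_id=4 → 3 match(es) in b → 3 row(s).
- a[4] stu_id=3 → 3 match(es) in b → 3 row(s).
- a[5] stu_id=8 → 3 match(es) in b → 3 row(s).
- a[6] stu_id=4 → 3 match(es) in b → 3 row(s).
- a[7] stu_id=8 → 3 match(es) in b → 3 row(s).
Total: 18 matched + 2 padded = 20 rows.

20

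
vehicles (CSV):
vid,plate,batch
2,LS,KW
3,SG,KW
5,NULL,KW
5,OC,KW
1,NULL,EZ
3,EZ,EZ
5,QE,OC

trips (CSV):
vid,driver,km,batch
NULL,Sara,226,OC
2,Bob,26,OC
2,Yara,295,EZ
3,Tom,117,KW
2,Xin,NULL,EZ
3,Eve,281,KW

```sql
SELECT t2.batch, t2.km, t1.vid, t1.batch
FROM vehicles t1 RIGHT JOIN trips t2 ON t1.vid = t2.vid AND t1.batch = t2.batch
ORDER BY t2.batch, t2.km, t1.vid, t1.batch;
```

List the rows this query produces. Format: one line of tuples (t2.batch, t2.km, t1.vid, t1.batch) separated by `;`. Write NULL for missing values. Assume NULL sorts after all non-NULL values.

RIGHT JOIN keeps every row from `trips`; unmatched rows get NULL for `vehicles`'s columns.
Matching on t1.vid = t2.vid AND t1.batch = t2.batch. A NULL in a compared column never satisfies the condition.
Matched pairs: 2; unmatched t2 rows kept: 4.

(EZ, 295, NULL, NULL); (EZ, NULL, NULL, NULL); (KW, 117, 3, KW); (KW, 281, 3, KW); (OC, 26, NULL, NULL); (OC, 226, NULL, NULL)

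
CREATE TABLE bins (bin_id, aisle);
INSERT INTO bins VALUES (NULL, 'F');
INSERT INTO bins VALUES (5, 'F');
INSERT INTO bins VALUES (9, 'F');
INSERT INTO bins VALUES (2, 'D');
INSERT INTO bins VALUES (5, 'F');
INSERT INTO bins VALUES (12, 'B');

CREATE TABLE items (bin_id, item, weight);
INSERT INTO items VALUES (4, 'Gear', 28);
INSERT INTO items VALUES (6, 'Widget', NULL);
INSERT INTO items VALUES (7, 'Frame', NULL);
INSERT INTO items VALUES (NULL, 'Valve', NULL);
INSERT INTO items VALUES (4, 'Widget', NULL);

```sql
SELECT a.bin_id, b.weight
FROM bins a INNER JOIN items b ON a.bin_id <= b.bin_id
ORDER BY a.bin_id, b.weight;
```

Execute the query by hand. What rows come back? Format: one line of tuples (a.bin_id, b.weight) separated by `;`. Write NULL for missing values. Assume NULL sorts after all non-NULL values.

(2, 28); (2, NULL); (2, NULL); (2, NULL); (5, NULL); (5, NULL); (5, NULL); (5, NULL)

INNER JOIN keeps only pairs where the ON condition holds.
Matching on a.bin_id <= b.bin_id. A NULL in a compared column never satisfies the condition.
Matched pairs: 8.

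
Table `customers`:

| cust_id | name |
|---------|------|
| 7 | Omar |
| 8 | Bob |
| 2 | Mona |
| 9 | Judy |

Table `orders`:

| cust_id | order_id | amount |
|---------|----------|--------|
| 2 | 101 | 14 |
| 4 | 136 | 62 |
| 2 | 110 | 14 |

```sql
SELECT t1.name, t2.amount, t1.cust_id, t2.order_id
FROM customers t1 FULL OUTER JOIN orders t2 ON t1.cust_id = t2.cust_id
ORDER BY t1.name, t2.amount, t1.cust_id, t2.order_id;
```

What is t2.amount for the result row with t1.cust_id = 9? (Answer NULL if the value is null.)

FULL OUTER JOIN keeps every row from both sides; unmatched rows get NULL for the other side's columns.
Matching on t1.cust_id = t2.cust_id.
- t1 row (cust_id=7): no match → kept, t2 columns NULL.
- t1 row (cust_id=8): no match → kept, t2 columns NULL.
- t1 row (cust_id=2): matches 2 t2 row(s) → 2 output row(s).
- t1 row (cust_id=9): no match → kept, t2 columns NULL.
- 1 row(s) from t2 found no t1 partner → padded with NULL.

NULL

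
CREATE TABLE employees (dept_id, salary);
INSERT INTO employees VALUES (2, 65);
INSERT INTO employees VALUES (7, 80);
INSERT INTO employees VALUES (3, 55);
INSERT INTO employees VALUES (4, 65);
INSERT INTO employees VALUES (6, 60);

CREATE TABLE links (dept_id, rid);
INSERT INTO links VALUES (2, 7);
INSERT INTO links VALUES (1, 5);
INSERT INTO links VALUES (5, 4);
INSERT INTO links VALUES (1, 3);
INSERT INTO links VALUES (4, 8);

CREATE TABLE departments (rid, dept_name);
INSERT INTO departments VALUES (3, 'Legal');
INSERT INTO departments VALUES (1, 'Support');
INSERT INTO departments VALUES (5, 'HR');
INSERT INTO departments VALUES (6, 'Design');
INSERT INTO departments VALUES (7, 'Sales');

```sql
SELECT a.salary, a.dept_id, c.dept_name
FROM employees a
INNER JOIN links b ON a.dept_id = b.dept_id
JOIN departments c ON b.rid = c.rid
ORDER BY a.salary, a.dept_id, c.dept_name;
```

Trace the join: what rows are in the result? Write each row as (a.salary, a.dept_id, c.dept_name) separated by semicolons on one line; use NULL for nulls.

(65, 2, Sales)

Joins associate left-to-right: employees INNER JOIN links on dept_id gives 2 intermediate row(s).
Then INNER JOIN `departments c` on rid: keep only rows whose b.rid appears in c.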